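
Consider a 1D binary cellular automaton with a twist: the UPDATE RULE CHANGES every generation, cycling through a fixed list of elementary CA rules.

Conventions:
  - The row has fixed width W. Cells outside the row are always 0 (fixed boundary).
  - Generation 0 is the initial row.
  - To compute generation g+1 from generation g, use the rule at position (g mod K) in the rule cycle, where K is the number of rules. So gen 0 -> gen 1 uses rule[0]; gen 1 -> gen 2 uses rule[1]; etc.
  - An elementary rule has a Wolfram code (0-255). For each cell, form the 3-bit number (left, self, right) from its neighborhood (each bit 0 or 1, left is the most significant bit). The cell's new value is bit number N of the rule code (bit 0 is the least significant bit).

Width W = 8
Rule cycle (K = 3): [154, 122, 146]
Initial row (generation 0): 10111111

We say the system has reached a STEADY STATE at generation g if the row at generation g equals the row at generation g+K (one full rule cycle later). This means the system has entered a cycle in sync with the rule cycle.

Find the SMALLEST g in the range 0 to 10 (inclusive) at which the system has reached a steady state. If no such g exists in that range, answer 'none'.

Answer: none

Derivation:
Gen 0: 10111111
Gen 1 (rule 154): 00111110
Gen 2 (rule 122): 01100011
Gen 3 (rule 146): 10010100
Gen 4 (rule 154): 01100010
Gen 5 (rule 122): 11110101
Gen 6 (rule 146): 01100000
Gen 7 (rule 154): 11010000
Gen 8 (rule 122): 11101000
Gen 9 (rule 146): 01000100
Gen 10 (rule 154): 10101010
Gen 11 (rule 122): 01010101
Gen 12 (rule 146): 10000000
Gen 13 (rule 154): 01000000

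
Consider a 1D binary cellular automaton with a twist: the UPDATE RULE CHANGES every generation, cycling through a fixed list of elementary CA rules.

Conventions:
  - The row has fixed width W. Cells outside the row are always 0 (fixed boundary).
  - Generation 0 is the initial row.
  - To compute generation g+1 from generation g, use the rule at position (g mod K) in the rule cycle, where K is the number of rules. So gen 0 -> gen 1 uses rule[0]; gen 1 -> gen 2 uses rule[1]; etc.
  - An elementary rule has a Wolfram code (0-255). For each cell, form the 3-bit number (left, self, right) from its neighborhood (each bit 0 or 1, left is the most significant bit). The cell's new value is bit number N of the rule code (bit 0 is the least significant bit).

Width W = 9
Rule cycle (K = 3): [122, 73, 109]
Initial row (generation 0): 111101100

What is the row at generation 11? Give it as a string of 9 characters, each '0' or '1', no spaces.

Gen 0: 111101100
Gen 1 (rule 122): 100111110
Gen 2 (rule 73): 000100010
Gen 3 (rule 109): 110101010
Gen 4 (rule 122): 111010101
Gen 5 (rule 73): 101000000
Gen 6 (rule 109): 111011111
Gen 7 (rule 122): 101110001
Gen 8 (rule 73): 001010100
Gen 9 (rule 109): 101111101
Gen 10 (rule 122): 011000110
Gen 11 (rule 73): 011010110

Answer: 011010110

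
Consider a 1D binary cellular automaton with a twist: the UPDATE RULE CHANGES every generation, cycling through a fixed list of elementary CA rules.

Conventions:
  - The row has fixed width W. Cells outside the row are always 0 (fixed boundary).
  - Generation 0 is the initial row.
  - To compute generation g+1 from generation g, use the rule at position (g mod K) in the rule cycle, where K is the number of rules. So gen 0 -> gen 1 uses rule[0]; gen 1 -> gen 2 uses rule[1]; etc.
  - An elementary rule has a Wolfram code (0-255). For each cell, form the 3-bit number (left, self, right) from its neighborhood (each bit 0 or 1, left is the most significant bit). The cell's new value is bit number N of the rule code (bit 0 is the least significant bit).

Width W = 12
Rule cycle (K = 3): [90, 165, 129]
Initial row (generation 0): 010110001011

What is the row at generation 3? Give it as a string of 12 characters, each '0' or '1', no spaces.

Gen 0: 010110001011
Gen 1 (rule 90): 100111010011
Gen 2 (rule 165): 100010110000
Gen 3 (rule 129): 001000000111

Answer: 001000000111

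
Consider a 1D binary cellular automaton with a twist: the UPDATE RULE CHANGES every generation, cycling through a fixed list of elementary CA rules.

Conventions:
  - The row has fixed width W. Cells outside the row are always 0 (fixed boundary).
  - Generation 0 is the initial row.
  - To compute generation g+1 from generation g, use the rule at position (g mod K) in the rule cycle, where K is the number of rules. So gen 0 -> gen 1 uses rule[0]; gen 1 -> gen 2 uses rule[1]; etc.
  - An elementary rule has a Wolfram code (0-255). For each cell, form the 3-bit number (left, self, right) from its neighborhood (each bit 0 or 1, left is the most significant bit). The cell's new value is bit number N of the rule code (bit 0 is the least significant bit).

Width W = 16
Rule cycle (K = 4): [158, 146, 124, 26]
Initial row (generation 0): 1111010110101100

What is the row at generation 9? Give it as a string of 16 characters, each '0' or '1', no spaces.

Answer: 0110100110010101

Derivation:
Gen 0: 1111010110101100
Gen 1 (rule 158): 1110010100101010
Gen 2 (rule 146): 0101100011000001
Gen 3 (rule 124): 0111110011100001
Gen 4 (rule 26): 1100001110010010
Gen 5 (rule 158): 1010011101111111
Gen 6 (rule 146): 0001101000111110
Gen 7 (rule 124): 0001111100100011
Gen 8 (rule 26): 0011000011010110
Gen 9 (rule 158): 0110100110010101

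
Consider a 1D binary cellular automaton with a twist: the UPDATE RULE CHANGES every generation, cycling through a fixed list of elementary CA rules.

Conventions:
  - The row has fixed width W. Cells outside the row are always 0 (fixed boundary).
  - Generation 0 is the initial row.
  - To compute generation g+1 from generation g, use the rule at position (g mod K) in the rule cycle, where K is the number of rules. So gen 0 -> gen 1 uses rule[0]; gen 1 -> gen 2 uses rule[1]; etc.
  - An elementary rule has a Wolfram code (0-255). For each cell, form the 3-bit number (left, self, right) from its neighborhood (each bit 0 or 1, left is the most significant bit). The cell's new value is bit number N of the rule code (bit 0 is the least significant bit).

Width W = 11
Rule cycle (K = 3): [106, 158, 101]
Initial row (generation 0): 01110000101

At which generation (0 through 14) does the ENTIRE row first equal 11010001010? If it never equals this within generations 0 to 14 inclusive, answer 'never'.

Answer: 1

Derivation:
Gen 0: 01110000101
Gen 1 (rule 106): 11010001010
Gen 2 (rule 158): 10011011011
Gen 3 (rule 101): 10001101101
Gen 4 (rule 106): 00011111110
Gen 5 (rule 158): 00111111101
Gen 6 (rule 101): 10000000111
Gen 7 (rule 106): 00000001101
Gen 8 (rule 158): 00000011001
Gen 9 (rule 101): 11111001001
Gen 10 (rule 106): 10001010010
Gen 11 (rule 158): 11011011111
Gen 12 (rule 101): 01101100001
Gen 13 (rule 106): 11111100010
Gen 14 (rule 158): 11111010111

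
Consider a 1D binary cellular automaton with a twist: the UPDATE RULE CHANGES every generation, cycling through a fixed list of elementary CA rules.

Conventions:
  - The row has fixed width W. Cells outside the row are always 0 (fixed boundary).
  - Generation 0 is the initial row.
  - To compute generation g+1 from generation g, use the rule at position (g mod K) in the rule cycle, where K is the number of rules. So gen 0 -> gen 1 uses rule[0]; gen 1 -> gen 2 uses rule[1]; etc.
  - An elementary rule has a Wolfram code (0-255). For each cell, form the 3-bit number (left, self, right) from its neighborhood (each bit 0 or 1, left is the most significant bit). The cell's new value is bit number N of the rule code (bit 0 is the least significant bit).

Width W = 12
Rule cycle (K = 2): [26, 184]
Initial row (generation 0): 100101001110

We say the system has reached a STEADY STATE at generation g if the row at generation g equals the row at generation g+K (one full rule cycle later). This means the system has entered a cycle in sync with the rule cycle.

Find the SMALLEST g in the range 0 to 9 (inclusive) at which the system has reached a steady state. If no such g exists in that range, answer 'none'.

Answer: none

Derivation:
Gen 0: 100101001110
Gen 1 (rule 26): 011000111001
Gen 2 (rule 184): 010100110100
Gen 3 (rule 26): 100011100010
Gen 4 (rule 184): 010011010001
Gen 5 (rule 26): 101110001010
Gen 6 (rule 184): 011101000101
Gen 7 (rule 26): 110000101000
Gen 8 (rule 184): 101000010100
Gen 9 (rule 26): 000100100010
Gen 10 (rule 184): 000010010001
Gen 11 (rule 26): 000101101010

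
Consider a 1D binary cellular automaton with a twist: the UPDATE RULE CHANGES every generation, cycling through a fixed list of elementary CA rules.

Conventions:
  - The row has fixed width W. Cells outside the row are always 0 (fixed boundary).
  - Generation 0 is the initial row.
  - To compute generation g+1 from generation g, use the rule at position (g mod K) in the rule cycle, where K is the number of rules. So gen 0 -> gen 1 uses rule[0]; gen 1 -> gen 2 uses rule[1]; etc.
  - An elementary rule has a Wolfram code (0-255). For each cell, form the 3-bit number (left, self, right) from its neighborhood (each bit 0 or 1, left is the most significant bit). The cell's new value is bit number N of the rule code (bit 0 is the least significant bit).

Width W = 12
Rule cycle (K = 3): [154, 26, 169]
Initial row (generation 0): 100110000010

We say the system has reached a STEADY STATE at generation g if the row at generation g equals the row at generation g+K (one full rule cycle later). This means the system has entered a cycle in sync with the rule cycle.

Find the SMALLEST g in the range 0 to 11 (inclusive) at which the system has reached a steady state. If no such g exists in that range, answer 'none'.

Gen 0: 100110000010
Gen 1 (rule 154): 011101000101
Gen 2 (rule 26): 110000101000
Gen 3 (rule 169): 100110010011
Gen 4 (rule 154): 011101101110
Gen 5 (rule 26): 110001001001
Gen 6 (rule 169): 100100000000
Gen 7 (rule 154): 011010000000
Gen 8 (rule 26): 110001000000
Gen 9 (rule 169): 100100011111
Gen 10 (rule 154): 011010111110
Gen 11 (rule 26): 110000100001
Gen 12 (rule 169): 100110001100
Gen 13 (rule 154): 011101011010
Gen 14 (rule 26): 110000010001

Answer: none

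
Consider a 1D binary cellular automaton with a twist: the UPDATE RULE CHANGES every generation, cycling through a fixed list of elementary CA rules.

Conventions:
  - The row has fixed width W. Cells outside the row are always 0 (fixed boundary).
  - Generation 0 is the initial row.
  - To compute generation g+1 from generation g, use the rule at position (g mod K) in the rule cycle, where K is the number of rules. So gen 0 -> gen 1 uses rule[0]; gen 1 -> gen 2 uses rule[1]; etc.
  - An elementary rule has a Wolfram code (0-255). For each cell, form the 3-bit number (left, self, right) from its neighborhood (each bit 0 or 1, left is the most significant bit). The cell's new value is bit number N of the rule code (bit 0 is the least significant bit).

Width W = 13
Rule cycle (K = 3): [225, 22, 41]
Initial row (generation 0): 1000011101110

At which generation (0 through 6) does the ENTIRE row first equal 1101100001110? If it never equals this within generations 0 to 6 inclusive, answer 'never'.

Answer: never

Derivation:
Gen 0: 1000011101110
Gen 1 (rule 225): 0011001110110
Gen 2 (rule 22): 0100110000001
Gen 3 (rule 41): 0000100111100
Gen 4 (rule 225): 1110000011101
Gen 5 (rule 22): 0001000100001
Gen 6 (rule 41): 1100010001100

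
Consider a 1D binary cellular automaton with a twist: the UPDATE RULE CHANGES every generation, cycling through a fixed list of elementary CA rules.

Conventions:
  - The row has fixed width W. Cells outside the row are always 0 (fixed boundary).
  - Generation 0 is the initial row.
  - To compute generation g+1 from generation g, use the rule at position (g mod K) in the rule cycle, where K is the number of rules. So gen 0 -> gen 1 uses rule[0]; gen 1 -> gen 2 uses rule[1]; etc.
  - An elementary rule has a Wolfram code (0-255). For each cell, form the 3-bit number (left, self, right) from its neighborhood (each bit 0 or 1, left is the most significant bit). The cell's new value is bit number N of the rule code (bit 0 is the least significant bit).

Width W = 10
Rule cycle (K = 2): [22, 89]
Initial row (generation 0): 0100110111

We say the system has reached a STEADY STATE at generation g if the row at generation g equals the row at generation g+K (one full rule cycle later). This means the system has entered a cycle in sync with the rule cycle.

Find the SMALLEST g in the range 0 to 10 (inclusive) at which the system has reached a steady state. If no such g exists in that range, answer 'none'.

Gen 0: 0100110111
Gen 1 (rule 22): 1111000000
Gen 2 (rule 89): 1001111111
Gen 3 (rule 22): 1110000000
Gen 4 (rule 89): 1011111111
Gen 5 (rule 22): 1000000000
Gen 6 (rule 89): 0111111111
Gen 7 (rule 22): 1000000000
Gen 8 (rule 89): 0111111111
Gen 9 (rule 22): 1000000000
Gen 10 (rule 89): 0111111111
Gen 11 (rule 22): 1000000000
Gen 12 (rule 89): 0111111111

Answer: 5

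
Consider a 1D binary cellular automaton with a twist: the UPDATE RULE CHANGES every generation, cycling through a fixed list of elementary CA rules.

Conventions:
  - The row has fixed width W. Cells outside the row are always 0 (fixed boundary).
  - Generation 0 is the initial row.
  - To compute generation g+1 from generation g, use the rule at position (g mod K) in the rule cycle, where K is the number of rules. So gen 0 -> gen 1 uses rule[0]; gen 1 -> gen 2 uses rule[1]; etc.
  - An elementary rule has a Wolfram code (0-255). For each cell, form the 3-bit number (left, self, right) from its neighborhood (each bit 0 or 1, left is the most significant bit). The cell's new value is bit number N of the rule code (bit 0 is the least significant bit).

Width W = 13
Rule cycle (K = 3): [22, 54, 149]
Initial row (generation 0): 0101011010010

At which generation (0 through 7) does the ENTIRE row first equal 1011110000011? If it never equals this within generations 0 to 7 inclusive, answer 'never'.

Gen 0: 0101011010010
Gen 1 (rule 22): 1101000011111
Gen 2 (rule 54): 0011100100000
Gen 3 (rule 149): 1001010111111
Gen 4 (rule 22): 1111010000000
Gen 5 (rule 54): 0000111000000
Gen 6 (rule 149): 1110010111111
Gen 7 (rule 22): 0001110000000

Answer: never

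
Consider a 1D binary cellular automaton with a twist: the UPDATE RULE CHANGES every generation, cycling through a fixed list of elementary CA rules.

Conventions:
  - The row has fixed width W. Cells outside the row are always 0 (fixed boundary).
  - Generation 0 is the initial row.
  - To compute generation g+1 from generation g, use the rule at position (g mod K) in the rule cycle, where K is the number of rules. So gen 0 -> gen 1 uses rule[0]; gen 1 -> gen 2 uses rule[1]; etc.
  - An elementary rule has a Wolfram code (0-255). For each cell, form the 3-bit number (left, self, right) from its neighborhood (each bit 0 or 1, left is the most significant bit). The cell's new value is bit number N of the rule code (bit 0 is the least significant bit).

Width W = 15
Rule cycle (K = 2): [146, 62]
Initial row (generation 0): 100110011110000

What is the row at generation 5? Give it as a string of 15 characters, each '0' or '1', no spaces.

Answer: 001010100101110

Derivation:
Gen 0: 100110011110000
Gen 1 (rule 146): 011001101101000
Gen 2 (rule 62): 110111011011100
Gen 3 (rule 146): 000010000001010
Gen 4 (rule 62): 000111000011111
Gen 5 (rule 146): 001010100101110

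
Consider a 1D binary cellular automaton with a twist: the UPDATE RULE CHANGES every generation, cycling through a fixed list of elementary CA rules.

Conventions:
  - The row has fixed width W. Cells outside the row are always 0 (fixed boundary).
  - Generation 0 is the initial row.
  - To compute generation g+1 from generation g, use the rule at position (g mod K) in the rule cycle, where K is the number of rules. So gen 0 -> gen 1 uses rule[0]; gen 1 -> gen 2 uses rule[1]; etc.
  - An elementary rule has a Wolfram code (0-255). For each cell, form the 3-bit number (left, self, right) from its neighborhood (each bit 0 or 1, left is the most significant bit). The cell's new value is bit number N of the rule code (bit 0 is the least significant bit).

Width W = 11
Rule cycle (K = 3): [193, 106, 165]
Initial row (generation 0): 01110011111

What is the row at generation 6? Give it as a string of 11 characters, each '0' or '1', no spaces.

Gen 0: 01110011111
Gen 1 (rule 193): 00110001111
Gen 2 (rule 106): 01110011001
Gen 3 (rule 165): 00100000001
Gen 4 (rule 193): 10001111100
Gen 5 (rule 106): 00011000100
Gen 6 (rule 165): 11000010101

Answer: 11000010101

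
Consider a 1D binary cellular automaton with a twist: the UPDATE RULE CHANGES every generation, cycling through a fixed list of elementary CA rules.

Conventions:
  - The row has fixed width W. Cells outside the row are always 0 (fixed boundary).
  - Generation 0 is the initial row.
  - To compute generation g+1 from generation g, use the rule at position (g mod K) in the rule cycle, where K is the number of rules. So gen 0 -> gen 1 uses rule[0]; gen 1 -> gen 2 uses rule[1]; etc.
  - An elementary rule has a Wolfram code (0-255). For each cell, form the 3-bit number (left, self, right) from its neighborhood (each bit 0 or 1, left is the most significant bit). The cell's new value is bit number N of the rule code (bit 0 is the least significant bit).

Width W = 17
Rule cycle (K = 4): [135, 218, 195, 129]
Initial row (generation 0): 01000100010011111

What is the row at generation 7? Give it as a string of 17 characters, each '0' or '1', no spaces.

Gen 0: 01000100010011111
Gen 1 (rule 135): 11011101110101110
Gen 2 (rule 218): 11011101110001111
Gen 3 (rule 195): 01001100110110111
Gen 4 (rule 129): 00000000000000010
Gen 5 (rule 135): 11111111111111110
Gen 6 (rule 218): 11111111111111111
Gen 7 (rule 195): 01111111111111111

Answer: 01111111111111111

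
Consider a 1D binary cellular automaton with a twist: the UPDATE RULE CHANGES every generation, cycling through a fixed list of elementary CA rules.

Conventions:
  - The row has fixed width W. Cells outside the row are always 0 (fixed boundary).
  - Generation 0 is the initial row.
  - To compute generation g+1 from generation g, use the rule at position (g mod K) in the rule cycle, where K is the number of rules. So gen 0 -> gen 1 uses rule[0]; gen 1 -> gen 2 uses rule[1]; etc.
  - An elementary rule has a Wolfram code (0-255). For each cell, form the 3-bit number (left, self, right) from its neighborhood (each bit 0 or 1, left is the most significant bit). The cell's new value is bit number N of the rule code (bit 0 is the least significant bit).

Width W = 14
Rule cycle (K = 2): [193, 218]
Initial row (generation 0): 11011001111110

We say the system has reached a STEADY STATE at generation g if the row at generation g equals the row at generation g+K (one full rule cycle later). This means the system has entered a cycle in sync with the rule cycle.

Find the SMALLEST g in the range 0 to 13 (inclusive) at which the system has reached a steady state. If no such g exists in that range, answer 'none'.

Answer: 10

Derivation:
Gen 0: 11011001111110
Gen 1 (rule 193): 01001000111110
Gen 2 (rule 218): 10110101111111
Gen 3 (rule 193): 00010000111111
Gen 4 (rule 218): 00101001111111
Gen 5 (rule 193): 10000000111111
Gen 6 (rule 218): 01000001111111
Gen 7 (rule 193): 00011100111111
Gen 8 (rule 218): 00111111111111
Gen 9 (rule 193): 10011111111111
Gen 10 (rule 218): 01111111111111
Gen 11 (rule 193): 00111111111111
Gen 12 (rule 218): 01111111111111
Gen 13 (rule 193): 00111111111111
Gen 14 (rule 218): 01111111111111
Gen 15 (rule 193): 00111111111111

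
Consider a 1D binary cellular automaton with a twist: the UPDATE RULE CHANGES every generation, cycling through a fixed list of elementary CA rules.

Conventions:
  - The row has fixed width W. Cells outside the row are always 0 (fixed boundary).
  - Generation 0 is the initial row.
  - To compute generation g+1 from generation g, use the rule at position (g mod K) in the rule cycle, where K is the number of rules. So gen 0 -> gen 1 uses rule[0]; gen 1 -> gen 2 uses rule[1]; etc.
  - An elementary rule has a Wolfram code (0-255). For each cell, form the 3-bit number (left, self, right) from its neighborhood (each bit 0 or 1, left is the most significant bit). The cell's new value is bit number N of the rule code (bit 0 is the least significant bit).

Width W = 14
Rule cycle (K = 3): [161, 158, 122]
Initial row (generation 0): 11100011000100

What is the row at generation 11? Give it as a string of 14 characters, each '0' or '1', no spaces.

Gen 0: 11100011000100
Gen 1 (rule 161): 01001000010001
Gen 2 (rule 158): 11111100111011
Gen 3 (rule 122): 10000111101111
Gen 4 (rule 161): 00110011010110
Gen 5 (rule 158): 01101110010101
Gen 6 (rule 122): 11111011101010
Gen 7 (rule 161): 01110101010100
Gen 8 (rule 158): 11100101010110
Gen 9 (rule 122): 10111010101111
Gen 10 (rule 161): 01010101010110
Gen 11 (rule 158): 11010101010101

Answer: 11010101010101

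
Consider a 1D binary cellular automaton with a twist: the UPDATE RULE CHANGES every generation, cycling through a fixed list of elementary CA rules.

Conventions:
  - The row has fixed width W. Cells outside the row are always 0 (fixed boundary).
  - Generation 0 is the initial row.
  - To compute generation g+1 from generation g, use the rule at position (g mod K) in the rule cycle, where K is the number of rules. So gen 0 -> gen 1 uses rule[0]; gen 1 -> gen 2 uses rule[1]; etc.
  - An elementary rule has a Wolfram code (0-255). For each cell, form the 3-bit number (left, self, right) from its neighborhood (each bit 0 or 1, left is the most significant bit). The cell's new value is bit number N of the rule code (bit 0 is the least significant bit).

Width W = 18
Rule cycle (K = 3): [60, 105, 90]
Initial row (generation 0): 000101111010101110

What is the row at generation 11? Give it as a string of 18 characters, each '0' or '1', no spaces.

Answer: 110110010101101101

Derivation:
Gen 0: 000101111010101110
Gen 1 (rule 60): 000111000111111001
Gen 2 (rule 105): 110101010100001000
Gen 3 (rule 90): 110000000010010100
Gen 4 (rule 60): 101000000011011110
Gen 5 (rule 105): 010011111011110010
Gen 6 (rule 90): 101110001010011101
Gen 7 (rule 60): 111001001111010011
Gen 8 (rule 105): 101000001001100011
Gen 9 (rule 90): 000100010111110111
Gen 10 (rule 60): 000110011100001100
Gen 11 (rule 105): 110110010101101101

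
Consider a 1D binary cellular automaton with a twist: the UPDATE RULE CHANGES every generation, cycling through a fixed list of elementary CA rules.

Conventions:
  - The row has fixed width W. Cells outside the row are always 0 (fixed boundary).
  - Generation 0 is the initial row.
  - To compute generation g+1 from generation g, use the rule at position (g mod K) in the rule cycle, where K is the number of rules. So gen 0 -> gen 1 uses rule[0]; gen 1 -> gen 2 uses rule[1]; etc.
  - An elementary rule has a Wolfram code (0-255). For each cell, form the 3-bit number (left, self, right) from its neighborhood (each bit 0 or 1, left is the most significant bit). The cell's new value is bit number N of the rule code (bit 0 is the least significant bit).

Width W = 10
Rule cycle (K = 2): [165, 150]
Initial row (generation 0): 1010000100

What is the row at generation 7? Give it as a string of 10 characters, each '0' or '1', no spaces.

Answer: 1100011100

Derivation:
Gen 0: 1010000100
Gen 1 (rule 165): 1110110101
Gen 2 (rule 150): 0100000101
Gen 3 (rule 165): 0101110111
Gen 4 (rule 150): 1100100010
Gen 5 (rule 165): 0000101010
Gen 6 (rule 150): 0001101011
Gen 7 (rule 165): 1100011100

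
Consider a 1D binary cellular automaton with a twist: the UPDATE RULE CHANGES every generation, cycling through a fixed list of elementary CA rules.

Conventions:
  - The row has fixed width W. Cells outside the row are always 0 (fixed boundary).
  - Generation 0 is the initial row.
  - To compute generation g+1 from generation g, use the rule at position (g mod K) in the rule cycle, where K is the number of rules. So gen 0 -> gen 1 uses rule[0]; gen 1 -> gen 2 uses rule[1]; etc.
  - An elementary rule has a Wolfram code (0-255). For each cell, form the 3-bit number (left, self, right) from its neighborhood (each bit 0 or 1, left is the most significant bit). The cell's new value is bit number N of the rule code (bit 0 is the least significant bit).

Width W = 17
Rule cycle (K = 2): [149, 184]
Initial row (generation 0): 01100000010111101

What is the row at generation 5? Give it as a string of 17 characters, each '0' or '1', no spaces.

Answer: 10101011010100101

Derivation:
Gen 0: 01100000010111101
Gen 1 (rule 149): 00011111010011001
Gen 2 (rule 184): 00011110101010100
Gen 3 (rule 149): 11001100101010111
Gen 4 (rule 184): 10101010010101110
Gen 5 (rule 149): 10101011010100101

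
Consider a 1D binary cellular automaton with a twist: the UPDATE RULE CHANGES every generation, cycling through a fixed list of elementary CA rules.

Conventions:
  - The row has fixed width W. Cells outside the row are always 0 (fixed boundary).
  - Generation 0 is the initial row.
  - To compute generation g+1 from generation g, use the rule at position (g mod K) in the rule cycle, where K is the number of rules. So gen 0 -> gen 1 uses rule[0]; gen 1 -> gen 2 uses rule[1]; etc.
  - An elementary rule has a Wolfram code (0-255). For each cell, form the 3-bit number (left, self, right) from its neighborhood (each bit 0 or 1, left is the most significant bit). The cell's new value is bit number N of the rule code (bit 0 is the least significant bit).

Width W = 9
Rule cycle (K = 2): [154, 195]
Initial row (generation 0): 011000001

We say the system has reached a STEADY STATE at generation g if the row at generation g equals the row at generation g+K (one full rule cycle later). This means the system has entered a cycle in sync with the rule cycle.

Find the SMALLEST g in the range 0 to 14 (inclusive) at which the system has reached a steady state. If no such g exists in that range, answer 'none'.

Answer: none

Derivation:
Gen 0: 011000001
Gen 1 (rule 154): 110100010
Gen 2 (rule 195): 010001100
Gen 3 (rule 154): 101011010
Gen 4 (rule 195): 000001000
Gen 5 (rule 154): 000010100
Gen 6 (rule 195): 111100001
Gen 7 (rule 154): 111010010
Gen 8 (rule 195): 011000100
Gen 9 (rule 154): 110101010
Gen 10 (rule 195): 010000000
Gen 11 (rule 154): 101000000
Gen 12 (rule 195): 000011111
Gen 13 (rule 154): 000111110
Gen 14 (rule 195): 111011110
Gen 15 (rule 154): 110011101
Gen 16 (rule 195): 010101100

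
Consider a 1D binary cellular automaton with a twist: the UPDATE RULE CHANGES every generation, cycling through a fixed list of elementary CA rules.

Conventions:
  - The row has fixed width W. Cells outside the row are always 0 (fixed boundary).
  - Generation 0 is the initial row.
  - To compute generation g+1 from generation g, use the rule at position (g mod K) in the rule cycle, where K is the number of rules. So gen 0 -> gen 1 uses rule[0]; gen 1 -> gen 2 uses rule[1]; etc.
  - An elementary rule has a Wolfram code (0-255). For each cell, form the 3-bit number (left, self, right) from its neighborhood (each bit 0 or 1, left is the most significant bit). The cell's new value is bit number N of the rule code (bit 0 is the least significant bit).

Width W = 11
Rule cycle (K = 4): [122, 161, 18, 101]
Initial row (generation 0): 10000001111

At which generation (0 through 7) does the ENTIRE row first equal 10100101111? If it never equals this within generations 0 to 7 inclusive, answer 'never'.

Answer: 4

Derivation:
Gen 0: 10000001111
Gen 1 (rule 122): 01000011001
Gen 2 (rule 161): 00011000000
Gen 3 (rule 18): 00100100000
Gen 4 (rule 101): 10100101111
Gen 5 (rule 122): 01011011001
Gen 6 (rule 161): 00100100000
Gen 7 (rule 18): 01011010000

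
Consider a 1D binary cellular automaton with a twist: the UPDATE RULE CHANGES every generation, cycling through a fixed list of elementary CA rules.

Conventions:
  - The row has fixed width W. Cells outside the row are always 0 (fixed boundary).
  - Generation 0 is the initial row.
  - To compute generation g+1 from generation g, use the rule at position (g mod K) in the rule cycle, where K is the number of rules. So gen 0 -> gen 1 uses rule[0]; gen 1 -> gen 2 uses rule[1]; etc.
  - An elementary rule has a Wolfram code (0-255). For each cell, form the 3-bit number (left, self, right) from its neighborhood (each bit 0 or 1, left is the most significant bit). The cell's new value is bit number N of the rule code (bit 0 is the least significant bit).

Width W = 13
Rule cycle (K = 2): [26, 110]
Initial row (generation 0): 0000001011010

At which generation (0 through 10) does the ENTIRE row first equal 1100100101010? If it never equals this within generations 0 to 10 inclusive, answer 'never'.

Gen 0: 0000001011010
Gen 1 (rule 26): 0000010010001
Gen 2 (rule 110): 0000110110011
Gen 3 (rule 26): 0001100101110
Gen 4 (rule 110): 0011101111010
Gen 5 (rule 26): 0110001000001
Gen 6 (rule 110): 1110011000011
Gen 7 (rule 26): 1001110100110
Gen 8 (rule 110): 1011011101110
Gen 9 (rule 26): 0010010001001
Gen 10 (rule 110): 0110110011011

Answer: never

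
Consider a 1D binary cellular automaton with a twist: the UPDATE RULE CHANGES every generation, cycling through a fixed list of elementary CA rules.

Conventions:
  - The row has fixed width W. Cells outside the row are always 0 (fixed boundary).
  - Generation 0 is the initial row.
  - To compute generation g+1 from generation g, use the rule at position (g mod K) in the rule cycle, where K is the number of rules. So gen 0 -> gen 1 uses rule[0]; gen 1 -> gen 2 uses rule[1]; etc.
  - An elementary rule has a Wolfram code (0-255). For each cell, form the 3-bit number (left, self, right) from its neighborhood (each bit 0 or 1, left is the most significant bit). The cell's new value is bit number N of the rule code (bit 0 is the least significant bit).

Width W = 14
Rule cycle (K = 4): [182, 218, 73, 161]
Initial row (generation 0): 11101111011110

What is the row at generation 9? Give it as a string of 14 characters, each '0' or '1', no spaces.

Answer: 01111011111010

Derivation:
Gen 0: 11101111011110
Gen 1 (rule 182): 01010110101101
Gen 2 (rule 218): 10000110001100
Gen 3 (rule 73): 00110110101101
Gen 4 (rule 161): 10001001010010
Gen 5 (rule 182): 11011111111111
Gen 6 (rule 218): 11011111111111
Gen 7 (rule 73): 11010000000001
Gen 8 (rule 161): 00100111111100
Gen 9 (rule 182): 01111011111010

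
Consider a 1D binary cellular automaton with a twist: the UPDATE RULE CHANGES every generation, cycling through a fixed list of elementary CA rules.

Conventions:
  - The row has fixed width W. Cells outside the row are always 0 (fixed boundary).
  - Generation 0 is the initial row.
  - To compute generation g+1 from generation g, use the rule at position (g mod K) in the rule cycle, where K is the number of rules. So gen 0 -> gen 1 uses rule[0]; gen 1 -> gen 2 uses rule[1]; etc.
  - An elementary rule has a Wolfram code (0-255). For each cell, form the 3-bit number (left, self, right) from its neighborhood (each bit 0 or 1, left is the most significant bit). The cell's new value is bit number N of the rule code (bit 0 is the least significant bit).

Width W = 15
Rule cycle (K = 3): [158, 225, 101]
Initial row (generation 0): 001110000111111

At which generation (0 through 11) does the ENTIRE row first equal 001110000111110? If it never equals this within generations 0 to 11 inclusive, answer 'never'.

Answer: 2

Derivation:
Gen 0: 001110000111111
Gen 1 (rule 158): 011101001111110
Gen 2 (rule 225): 001110000111110
Gen 3 (rule 101): 100010110000010
Gen 4 (rule 158): 110110101000111
Gen 5 (rule 225): 011011010010011
Gen 6 (rule 101): 001101110010001
Gen 7 (rule 158): 011001101111011
Gen 8 (rule 225): 001000110111101
Gen 9 (rule 101): 101010011000111
Gen 10 (rule 158): 101011110101110
Gen 11 (rule 225): 010101111010110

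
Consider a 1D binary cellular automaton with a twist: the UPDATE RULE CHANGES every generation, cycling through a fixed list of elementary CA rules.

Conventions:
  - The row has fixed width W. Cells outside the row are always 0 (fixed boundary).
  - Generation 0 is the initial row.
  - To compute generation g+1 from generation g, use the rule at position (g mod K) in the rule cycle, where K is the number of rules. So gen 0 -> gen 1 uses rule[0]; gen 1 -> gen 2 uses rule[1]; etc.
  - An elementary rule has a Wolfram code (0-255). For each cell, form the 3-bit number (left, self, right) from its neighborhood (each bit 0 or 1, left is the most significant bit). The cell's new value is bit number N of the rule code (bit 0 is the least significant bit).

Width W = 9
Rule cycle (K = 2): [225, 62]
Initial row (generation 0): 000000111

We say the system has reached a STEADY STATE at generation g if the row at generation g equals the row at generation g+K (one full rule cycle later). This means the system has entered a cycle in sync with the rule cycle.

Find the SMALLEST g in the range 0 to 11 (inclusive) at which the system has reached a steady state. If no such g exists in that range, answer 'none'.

Gen 0: 000000111
Gen 1 (rule 225): 111110011
Gen 2 (rule 62): 100001110
Gen 3 (rule 225): 001100110
Gen 4 (rule 62): 011011101
Gen 5 (rule 225): 001101110
Gen 6 (rule 62): 011011001
Gen 7 (rule 225): 001101000
Gen 8 (rule 62): 011011100
Gen 9 (rule 225): 001101101
Gen 10 (rule 62): 011011011
Gen 11 (rule 225): 001101101
Gen 12 (rule 62): 011011011
Gen 13 (rule 225): 001101101

Answer: 9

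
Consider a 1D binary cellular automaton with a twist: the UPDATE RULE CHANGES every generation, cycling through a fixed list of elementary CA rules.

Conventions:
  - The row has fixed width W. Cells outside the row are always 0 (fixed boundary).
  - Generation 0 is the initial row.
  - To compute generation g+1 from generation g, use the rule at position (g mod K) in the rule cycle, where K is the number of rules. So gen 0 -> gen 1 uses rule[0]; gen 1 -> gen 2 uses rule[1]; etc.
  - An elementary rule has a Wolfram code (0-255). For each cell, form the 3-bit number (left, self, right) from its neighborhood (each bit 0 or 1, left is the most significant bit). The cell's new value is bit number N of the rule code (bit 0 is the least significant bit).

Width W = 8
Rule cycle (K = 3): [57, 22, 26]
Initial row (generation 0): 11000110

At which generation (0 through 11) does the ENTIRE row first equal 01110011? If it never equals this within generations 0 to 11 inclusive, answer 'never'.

Answer: never

Derivation:
Gen 0: 11000110
Gen 1 (rule 57): 10110101
Gen 2 (rule 22): 10000101
Gen 3 (rule 26): 01001000
Gen 4 (rule 57): 00100111
Gen 5 (rule 22): 01111000
Gen 6 (rule 26): 11000100
Gen 7 (rule 57): 10110011
Gen 8 (rule 22): 10001100
Gen 9 (rule 26): 01011010
Gen 10 (rule 57): 00110101
Gen 11 (rule 22): 01000101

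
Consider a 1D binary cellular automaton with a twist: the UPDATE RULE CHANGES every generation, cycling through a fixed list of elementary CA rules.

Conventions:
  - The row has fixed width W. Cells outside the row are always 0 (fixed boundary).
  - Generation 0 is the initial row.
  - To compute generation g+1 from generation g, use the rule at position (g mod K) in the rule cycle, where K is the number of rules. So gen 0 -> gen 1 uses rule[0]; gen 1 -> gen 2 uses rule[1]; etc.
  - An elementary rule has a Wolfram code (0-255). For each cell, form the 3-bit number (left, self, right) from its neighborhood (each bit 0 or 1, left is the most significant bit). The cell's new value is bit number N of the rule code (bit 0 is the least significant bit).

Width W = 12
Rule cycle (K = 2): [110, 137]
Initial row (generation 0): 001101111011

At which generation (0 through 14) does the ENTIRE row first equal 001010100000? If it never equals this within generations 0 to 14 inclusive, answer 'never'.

Gen 0: 001101111011
Gen 1 (rule 110): 011111001111
Gen 2 (rule 137): 011110001110
Gen 3 (rule 110): 110010011010
Gen 4 (rule 137): 100000010000
Gen 5 (rule 110): 100000110000
Gen 6 (rule 137): 001110100111
Gen 7 (rule 110): 011011101101
Gen 8 (rule 137): 010011001000
Gen 9 (rule 110): 110111011000
Gen 10 (rule 137): 100110010011
Gen 11 (rule 110): 101110110111
Gen 12 (rule 137): 001100100110
Gen 13 (rule 110): 011101101110
Gen 14 (rule 137): 011001001100

Answer: never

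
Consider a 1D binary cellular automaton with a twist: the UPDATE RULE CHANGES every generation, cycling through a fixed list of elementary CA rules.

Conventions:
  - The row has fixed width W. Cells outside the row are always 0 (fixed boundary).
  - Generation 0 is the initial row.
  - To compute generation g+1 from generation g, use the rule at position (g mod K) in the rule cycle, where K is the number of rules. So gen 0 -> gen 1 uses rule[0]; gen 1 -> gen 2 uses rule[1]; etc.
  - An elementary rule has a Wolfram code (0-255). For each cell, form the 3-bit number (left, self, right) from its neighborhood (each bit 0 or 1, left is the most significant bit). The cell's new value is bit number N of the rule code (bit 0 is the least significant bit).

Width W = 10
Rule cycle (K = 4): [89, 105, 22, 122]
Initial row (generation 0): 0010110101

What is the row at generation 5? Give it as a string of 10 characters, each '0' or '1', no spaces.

Gen 0: 0010110101
Gen 1 (rule 89): 1000110000
Gen 2 (rule 105): 0010110111
Gen 3 (rule 22): 0110000000
Gen 4 (rule 122): 1111000000
Gen 5 (rule 89): 1001111111

Answer: 1001111111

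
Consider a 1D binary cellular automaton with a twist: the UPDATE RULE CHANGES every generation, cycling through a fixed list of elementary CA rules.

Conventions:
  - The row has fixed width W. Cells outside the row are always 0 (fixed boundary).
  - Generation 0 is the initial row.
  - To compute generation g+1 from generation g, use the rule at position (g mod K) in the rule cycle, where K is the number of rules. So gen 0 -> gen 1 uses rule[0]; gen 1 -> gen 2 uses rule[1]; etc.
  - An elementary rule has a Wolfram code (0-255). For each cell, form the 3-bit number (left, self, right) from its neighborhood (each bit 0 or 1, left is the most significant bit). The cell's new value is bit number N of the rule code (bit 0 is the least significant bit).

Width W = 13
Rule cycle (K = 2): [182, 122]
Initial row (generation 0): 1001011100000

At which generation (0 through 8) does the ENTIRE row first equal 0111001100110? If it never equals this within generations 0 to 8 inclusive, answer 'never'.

Gen 0: 1001011100000
Gen 1 (rule 182): 1111101010000
Gen 2 (rule 122): 1000110101000
Gen 3 (rule 182): 1101001111100
Gen 4 (rule 122): 1110111000110
Gen 5 (rule 182): 0101010101001
Gen 6 (rule 122): 1010101010110
Gen 7 (rule 182): 1111111111001
Gen 8 (rule 122): 1000000001110

Answer: never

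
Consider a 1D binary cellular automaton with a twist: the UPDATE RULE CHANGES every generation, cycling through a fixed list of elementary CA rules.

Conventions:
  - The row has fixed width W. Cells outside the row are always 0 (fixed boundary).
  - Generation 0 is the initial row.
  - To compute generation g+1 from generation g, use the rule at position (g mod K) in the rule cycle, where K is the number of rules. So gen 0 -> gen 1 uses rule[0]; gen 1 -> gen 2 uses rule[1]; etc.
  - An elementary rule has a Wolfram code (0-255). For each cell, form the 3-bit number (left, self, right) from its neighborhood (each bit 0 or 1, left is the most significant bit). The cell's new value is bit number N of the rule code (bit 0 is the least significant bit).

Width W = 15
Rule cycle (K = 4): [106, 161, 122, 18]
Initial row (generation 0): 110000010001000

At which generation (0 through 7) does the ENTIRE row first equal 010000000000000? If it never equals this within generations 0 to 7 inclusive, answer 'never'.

Gen 0: 110000010001000
Gen 1 (rule 106): 110000100010000
Gen 2 (rule 161): 000110001000111
Gen 3 (rule 122): 001111010101101
Gen 4 (rule 18): 010000000000000
Gen 5 (rule 106): 100000000000000
Gen 6 (rule 161): 001111111111111
Gen 7 (rule 122): 011000000000001

Answer: 4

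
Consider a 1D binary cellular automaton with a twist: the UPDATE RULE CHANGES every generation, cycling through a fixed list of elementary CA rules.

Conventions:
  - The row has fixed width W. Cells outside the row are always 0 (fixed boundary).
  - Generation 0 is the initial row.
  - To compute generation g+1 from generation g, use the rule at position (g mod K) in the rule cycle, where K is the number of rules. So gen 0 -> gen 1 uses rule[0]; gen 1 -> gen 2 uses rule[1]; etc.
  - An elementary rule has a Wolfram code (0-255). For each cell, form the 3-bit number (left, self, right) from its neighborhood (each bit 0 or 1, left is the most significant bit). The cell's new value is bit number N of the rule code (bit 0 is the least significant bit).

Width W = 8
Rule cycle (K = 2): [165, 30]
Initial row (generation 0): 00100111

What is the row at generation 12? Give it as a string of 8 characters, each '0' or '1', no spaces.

Answer: 00011111

Derivation:
Gen 0: 00100111
Gen 1 (rule 165): 10100010
Gen 2 (rule 30): 10110111
Gen 3 (rule 165): 11001010
Gen 4 (rule 30): 10111011
Gen 5 (rule 165): 11010100
Gen 6 (rule 30): 10010110
Gen 7 (rule 165): 10011000
Gen 8 (rule 30): 11110100
Gen 9 (rule 165): 01101101
Gen 10 (rule 30): 11001001
Gen 11 (rule 165): 00001001
Gen 12 (rule 30): 00011111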